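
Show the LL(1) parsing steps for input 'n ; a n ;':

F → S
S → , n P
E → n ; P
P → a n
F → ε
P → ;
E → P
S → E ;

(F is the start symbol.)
Stack is shown with the top on the left.

Stack      Input        Action
------------------------------
F $        n ; a n ; $  output F → S
S $        n ; a n ; $  output S → E ;
E ; $      n ; a n ; $  output E → n ; P
n ; P ; $  n ; a n ; $  match 'n'
; P ; $    ; a n ; $    match ';'
P ; $      a n ; $      output P → a n
a n ; $    a n ; $      match 'a'
n ; $      n ; $        match 'n'
; $        ; $          match ';'
$          $            accept

The string is accepted.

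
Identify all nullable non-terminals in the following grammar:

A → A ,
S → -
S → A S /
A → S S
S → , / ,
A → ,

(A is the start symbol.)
None

There are no ε-productions, so no non-terminal can derive ε.
No non-terminals are nullable.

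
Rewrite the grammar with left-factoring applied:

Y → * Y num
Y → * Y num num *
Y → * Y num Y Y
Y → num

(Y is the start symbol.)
Y → * Y num Y'
Y' → ε
Y' → num *
Y' → Y Y
Y → num

Left-factoring transforms A → αβ₁ | αβ₂ into A → αA' and A' → β₁ | β₂
(α is the longest common prefix among the alternatives). Repeat until
no nonterminal has two alternatives with a common prefix.

Round 1: Y has alternatives sharing prefix '* Y num'. Introduce Y': Y → * Y num Y'
  Add: Y' → ε
  Add: Y' → num *
  Add: Y' → Y Y

No remaining common prefixes — done.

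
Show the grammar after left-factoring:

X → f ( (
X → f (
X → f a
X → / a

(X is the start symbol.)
Left-factoring transforms A → αβ₁ | αβ₂ into A → αA' and A' → β₁ | β₂
(α is the longest common prefix among the alternatives). Repeat until
no nonterminal has two alternatives with a common prefix.

Round 1: X has alternatives sharing prefix 'f'. Introduce X': X → f X'
  Add: X' → ( (
  Add: X' → (
  Add: X' → a

Round 2: X' has alternatives sharing prefix '('. Introduce X'': X' → ( X''
  Add: X'' → (
  Add: X'' → ε

No remaining common prefixes — done.

Resulting grammar:
X → f X'
X' → ( X''
X'' → (
X'' → ε
X' → a
X → / a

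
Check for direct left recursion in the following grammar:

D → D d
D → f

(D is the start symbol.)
Yes, D is left-recursive

D → D d: LEFT RECURSIVE (starts with D)
D → f: starts with f

The grammar has direct left recursion on: D.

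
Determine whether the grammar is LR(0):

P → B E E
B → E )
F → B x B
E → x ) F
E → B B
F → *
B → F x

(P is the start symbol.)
Augment with P' → P and build the canonical LR(0) collection (I0 = CLOSURE({[P' → . P]}), then GOTO on every symbol after a dot until no new states appear). It has 17 states:
  I0: { [B → . E )], [B → . F x], [E → . B B], [E → . x ) F], [F → . *], [F → . B x B], [P → . B E E], [P' → . P] }  — shift
  I1: { [F → * .] }  — reduce
  I2: { [B → . E )], [B → . F x], [E → . B B], [E → . x ) F], [E → B . B], [F → . *], [F → . B x B], [F → B . x B], [P → B . E E] }  — shift
  I3: { [B → E . )] }  — shift
  I4: { [B → F . x] }  — shift
  I5: { [P' → P .] }  — accept
  I6: { [E → x . ) F] }  — shift
  I7: { [B → . E )], [B → . F x], [E → . B B], [E → . x ) F], [E → x ) . F], [F → . *], [F → . B x B] }  — shift
  I8: { [B → . E )], [B → . F x], [E → . B B], [E → . x ) F], [E → B . B], [F → . *], [F → . B x B], [F → B . x B] }  — shift
  I9: { [B → F . x], [E → x ) F .] }  — shift, reduce
  I10: { [B → F x .] }  — reduce
  I11: { [B → . E )], [B → . F x], [E → . B B], [E → . x ) F], [E → B . B], [E → B B .], [F → . *], [F → . B x B], [F → B . x B] }  — shift, reduce
  I12: { [B → . E )], [B → . F x], [E → . B B], [E → . x ) F], [E → x . ) F], [F → . *], [F → . B x B], [F → B x . B] }  — shift
  I13: { [B → . E )], [B → . F x], [E → . B B], [E → . x ) F], [E → B . B], [F → . *], [F → . B x B], [F → B . x B], [F → B x B .] }  — shift, reduce
  I14: { [B → E ) .] }  — reduce
  I15: { [B → . E )], [B → . F x], [B → E . )], [E → . B B], [E → . x ) F], [F → . *], [F → . B x B], [P → B E . E] }  — shift
  I16: { [B → E . )], [P → B E E .] }  — shift, reduce

Conflict in state I9:
  Shift-reduce conflict between [E → x ) F .] and [B → F . x]
So the grammar is NOT LR(0).

Answer: No. Shift-reduce conflict between [E → x ) F .] and [B → F . x]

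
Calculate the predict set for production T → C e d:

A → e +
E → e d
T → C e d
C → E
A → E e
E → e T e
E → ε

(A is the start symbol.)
{ 'e' }

PREDICT(T → C e d) = (FIRST(RHS) \ {ε}) ∪ (FOLLOW(T) if ε ∈ FIRST(RHS), i.e. RHS ⇒* ε)
FIRST(C) = { 'e', ε }
FIRST(C e d) = { 'e' }
ε ∉ FIRST(C e d), so FOLLOW(T) is not added.
PREDICT(T → C e d) = { 'e' }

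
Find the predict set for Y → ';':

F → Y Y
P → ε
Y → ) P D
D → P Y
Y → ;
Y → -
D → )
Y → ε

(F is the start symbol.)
PREDICT(Y → ';') = (FIRST(RHS) \ {ε}) ∪ (FOLLOW(Y) if ε ∈ FIRST(RHS), i.e. RHS ⇒* ε)
FIRST(';') = { ';' }
ε ∉ FIRST(';'), so FOLLOW(Y) is not added.
PREDICT(Y → ';') = { ';' }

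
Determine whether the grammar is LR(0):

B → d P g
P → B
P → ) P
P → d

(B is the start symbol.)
No. Shift-reduce conflict between [P → d .] and [B → . d P g]

A grammar is LR(0) if no state in the canonical LR(0) collection has:
  - both a shift item (dot before a terminal) and a complete item (shift-reduce conflict), or
  - two or more complete items (reduce-reduce conflict; the accept item [B' → B .] counts as a complete item here).

Augment with B' → B and build the canonical LR(0) collection (I0 = CLOSURE({[B' → . B]}), then GOTO on every symbol after a dot until no new states appear). It has 9 states:
  I0: { [B → . d P g], [B' → . B] }  — shift
  I1: { [B' → B .] }  — accept
  I2: { [B → . d P g], [B → d . P g], [P → . ) P], [P → . B], [P → . d] }  — shift
  I3: { [B → . d P g], [P → ) . P], [P → . ) P], [P → . B], [P → . d] }  — shift
  I4: { [P → B .] }  — reduce
  I5: { [B → d P . g] }  — shift
  I6: { [B → . d P g], [B → d . P g], [P → . ) P], [P → . B], [P → . d], [P → d .] }  — shift, reduce
  I7: { [B → d P g .] }  — reduce
  I8: { [P → ) P .] }  — reduce

Conflict in state I6:
  Shift-reduce conflict between [P → d .] and [B → . d P g]
So the grammar is NOT LR(0).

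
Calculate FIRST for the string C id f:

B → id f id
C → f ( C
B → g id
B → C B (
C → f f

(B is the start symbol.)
{ 'f' }

FIRST sets of the non-terminals involved (from the grammar, by fixed-point iteration):
  FIRST(C) = { 'f' }

To compute FIRST(C id f), process the symbols left to right:
Symbol C is a non-terminal. Add FIRST(C) \ {ε} = { 'f' }
C is not nullable (ε ∉ FIRST(C)), so stop here.
FIRST(C id f) = { 'f' }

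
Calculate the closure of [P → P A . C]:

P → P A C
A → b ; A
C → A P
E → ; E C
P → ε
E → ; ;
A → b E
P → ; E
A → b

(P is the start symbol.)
To compute CLOSURE, for each item [A → α.Bβ] where B is a non-terminal, add [B → .γ] for all productions B → γ; repeat for the newly added items until nothing changes.

Start with: [P → P A . C]
  [P → P A . C] has the dot before C: add [C → . A P]
  [C → . A P] has the dot before A: add [A → . b ; A], [A → . b E], [A → . b]
No further items can be added.

CLOSURE = { [A → . b ; A], [A → . b E], [A → . b], [C → . A P], [P → P A . C] }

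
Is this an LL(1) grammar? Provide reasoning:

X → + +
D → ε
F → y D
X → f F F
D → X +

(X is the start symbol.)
Relevant sets:
  FIRST(X) = { '+', 'f' }
  FOLLOW(D) = { $, '+', 'y' }

For X:
  PREDICT(X → '+' '+') = { '+' }
  PREDICT(X → f F F) = { 'f' }
For D:
  PREDICT(D → ε) = { $, '+', 'y' }
  PREDICT(D → X '+') = { '+', 'f' }
F has a single production, so nothing to check there.

Conflict found: Predict set conflict for D: { '+' }
The grammar is NOT LL(1).

Answer: No. Predict set conflict for D: { '+' }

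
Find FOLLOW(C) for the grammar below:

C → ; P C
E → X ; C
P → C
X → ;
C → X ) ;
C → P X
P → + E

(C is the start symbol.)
{ $, '+', ';' }

C is the start symbol, so $ ∈ FOLLOW(C).
In C → ; P C: C is at the end; this adds FOLLOW(C) to itself — nothing new
In E → X ; C: C is at the end, add FOLLOW(E)
In P → C: C is at the end, add FOLLOW(P)

The FOLLOW sets referred to above (computed the same way, to a fixed point):
  FOLLOW(E) = { '+', ';' }
  FOLLOW(P) = { '+', ';' }

Taking the union: FOLLOW(C) = { $, '+', ';' }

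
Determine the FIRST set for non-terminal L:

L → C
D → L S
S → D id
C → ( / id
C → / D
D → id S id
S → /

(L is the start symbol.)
To compute FIRST(L), examine every production with L on the left-hand side, reading each right-hand side left to right until a non-nullable symbol is reached.

FIRST sets of the other non-terminals involved (by the same procedure, iterated to a fixed point):
  FIRST(C) = { '(', '/' }

From L → C:
  - C is a non-terminal: add FIRST(C) \ {ε} = { '(', '/' }
    C is not nullable, so stop

Collecting: FIRST(L) = { '(', '/' }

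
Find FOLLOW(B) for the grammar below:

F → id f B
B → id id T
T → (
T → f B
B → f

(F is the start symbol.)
{ $ }

In F → id f B: B is at the end, add FOLLOW(F)
In T → f B: B is at the end, add FOLLOW(T)

The FOLLOW sets referred to above (computed the same way, to a fixed point):
  FOLLOW(F) = { $ }
  FOLLOW(T) = { $ }

Taking the union: FOLLOW(B) = { $ }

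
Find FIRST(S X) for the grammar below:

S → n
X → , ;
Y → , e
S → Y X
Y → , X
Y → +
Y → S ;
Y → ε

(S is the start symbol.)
FIRST sets of the non-terminals involved (from the grammar, by fixed-point iteration):
  FIRST(S) = { '+', ',', 'n' }

To compute FIRST(S X), process the symbols left to right:
Symbol S is a non-terminal. Add FIRST(S) \ {ε} = { '+', ',', 'n' }
S is not nullable (ε ∉ FIRST(S)), so stop here.
FIRST(S X) = { '+', ',', 'n' }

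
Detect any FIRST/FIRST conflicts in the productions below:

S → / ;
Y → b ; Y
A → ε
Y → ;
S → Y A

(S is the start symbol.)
FIRST sets of the non-terminals at (or reachable through a nullable prefix from) the front of some alternative:
  FIRST(Y) = { ';', 'b' }

Productions for S:
  S → / ;: FIRST = { '/' }
  S → Y A: FIRST = { ';', 'b' }
Productions for Y:
  Y → b ; Y: FIRST = { 'b' }
  Y → ;: FIRST = { ';' }
A has only one production, so no FIRST/FIRST conflict is possible there.

All alternatives of each non-terminal have pairwise disjoint FIRST sets.

Answer: No FIRST/FIRST conflicts.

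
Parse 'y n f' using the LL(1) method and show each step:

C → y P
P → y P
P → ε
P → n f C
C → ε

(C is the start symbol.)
Stack is shown with the top on the left.

Stack    Input    Action
------------------------
C $      y n f $  output C → y P
y P $    y n f $  match 'y'
P $      n f $    output P → n f C
n f C $  n f $    match 'n'
f C $    f $      match 'f'
C $      $        output C → ε
$        $        accept

The string is accepted.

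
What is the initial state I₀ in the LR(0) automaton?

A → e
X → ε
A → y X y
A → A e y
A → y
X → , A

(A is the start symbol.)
First, augment the grammar with A' → A
I₀ = CLOSURE({ [A' → . A] }):
  [A' → . A] has the dot before A: add [A → . e], [A → . y X y], [A → . A e y], [A → . y]
No further items can be added.

I₀ = { [A → . A e y], [A → . e], [A → . y X y], [A → . y], [A' → . A] }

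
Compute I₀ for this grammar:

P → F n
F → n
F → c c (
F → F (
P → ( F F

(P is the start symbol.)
First, augment the grammar with P' → P
I₀ = CLOSURE({ [P' → . P] }):
  [P' → . P] has the dot before P: add [P → . F n], [P → . ( F F]
  [P → . F n] has the dot before F: add [F → . n], [F → . c c (], [F → . F (]
No further items can be added.

I₀ = { [F → . F (], [F → . c c (], [F → . n], [P → . ( F F], [P → . F n], [P' → . P] }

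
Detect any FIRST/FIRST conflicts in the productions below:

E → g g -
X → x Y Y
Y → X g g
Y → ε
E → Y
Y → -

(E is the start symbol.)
FIRST sets of the non-terminals at (or reachable through a nullable prefix from) the front of some alternative:
  FIRST(Y) = { '-', 'x', ε }
  FIRST(X) = { 'x' }

Productions for E:
  E → g g -: FIRST = { 'g' }
  E → Y: FIRST = { '-', 'x', ε }
Productions for Y:
  Y → X g g: FIRST = { 'x' }
  Y → ε: FIRST = { ε }
  Y → -: FIRST = { '-' }
X has only one production, so no FIRST/FIRST conflict is possible there.

All alternatives of each non-terminal have pairwise disjoint FIRST sets.

Answer: No FIRST/FIRST conflicts.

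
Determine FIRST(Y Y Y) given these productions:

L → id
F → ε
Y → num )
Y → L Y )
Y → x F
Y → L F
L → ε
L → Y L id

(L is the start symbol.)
{ ')', 'id', 'num', 'x', ε }

FIRST sets of the non-terminals involved (from the grammar, by fixed-point iteration):
  FIRST(Y) = { ')', 'id', 'num', 'x', ε }

To compute FIRST(Y Y Y), process the symbols left to right:
Symbol Y is a non-terminal. Add FIRST(Y) \ {ε} = { ')', 'id', 'num', 'x' }
Y is nullable (ε ∈ FIRST(Y)), continue to the next symbol.
Symbol Y is a non-terminal. Add FIRST(Y) \ {ε} = { ')', 'id', 'num', 'x' }
Y is nullable (ε ∈ FIRST(Y)), continue to the next symbol.
Symbol Y is a non-terminal. Add FIRST(Y) \ {ε} = { ')', 'id', 'num', 'x' }
Y is nullable (ε ∈ FIRST(Y)), continue to the next symbol.
All symbols are nullable, so ε is in the result.
FIRST(Y Y Y) = { ')', 'id', 'num', 'x', ε }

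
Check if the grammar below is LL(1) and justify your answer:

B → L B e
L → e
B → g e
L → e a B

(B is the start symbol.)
A grammar is LL(1) if for each non-terminal N with multiple productions, the predict sets of those productions are pairwise disjoint, where PREDICT(N → α) = (FIRST(α) \ {ε}) ∪ (FOLLOW(N) if α ⇒* ε).

Relevant sets:
  FIRST(L) = { 'e' }

For B:
  PREDICT(B → L B e) = { 'e' }
  PREDICT(B → g e) = { 'g' }
For L:
  PREDICT(L → e) = { 'e' }
  PREDICT(L → e a B) = { 'e' }

Conflict found: Predict set conflict for L: { 'e' }
The grammar is NOT LL(1).

Answer: No. Predict set conflict for L: { 'e' }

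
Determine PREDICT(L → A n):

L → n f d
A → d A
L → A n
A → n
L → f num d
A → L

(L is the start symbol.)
{ 'd', 'f', 'n' }

PREDICT(L → A n) = (FIRST(RHS) \ {ε}) ∪ (FOLLOW(L) if ε ∈ FIRST(RHS), i.e. RHS ⇒* ε)
FIRST(A) = { 'd', 'f', 'n' }
FIRST(A n) = { 'd', 'f', 'n' }
ε ∉ FIRST(A n), so FOLLOW(L) is not added.
PREDICT(L → A n) = { 'd', 'f', 'n' }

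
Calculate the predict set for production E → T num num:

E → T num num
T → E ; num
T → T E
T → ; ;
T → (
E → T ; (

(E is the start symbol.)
{ '(', ';' }

PREDICT(E → T num num) = (FIRST(RHS) \ {ε}) ∪ (FOLLOW(E) if ε ∈ FIRST(RHS), i.e. RHS ⇒* ε)
FIRST(T) = { '(', ';' }
FIRST(T num num) = { '(', ';' }
ε ∉ FIRST(T num num), so FOLLOW(E) is not added.
PREDICT(E → T num num) = { '(', ';' }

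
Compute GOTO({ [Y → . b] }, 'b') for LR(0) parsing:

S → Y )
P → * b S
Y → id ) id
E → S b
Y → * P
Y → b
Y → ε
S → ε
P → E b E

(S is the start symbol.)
GOTO(I, 'b') = CLOSURE({ [A → αX.β] : [A → α.Xβ] ∈ I, X = 'b' })

Items with dot before 'b', with the dot advanced:
  [Y → . b] → [Y → b .]
Closure adds nothing (no advanced item has the dot before a non-terminal).

GOTO = { [Y → b .] }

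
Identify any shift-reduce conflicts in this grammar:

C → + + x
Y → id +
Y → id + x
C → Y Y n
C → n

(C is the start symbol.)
A shift-reduce conflict occurs when an LR(0) state has both:
  - a complete (reduce) item [A → α .] (dot at the end), and
  - a shift item [B → β . c γ] (dot before a terminal).

Augment with C' → C and build the canonical LR(0) collection (I0 = CLOSURE({[C' → . C]}), then GOTO on every symbol after a dot until no new states appear). It has 12 states:
  I0: { [C → . + + x], [C → . Y Y n], [C → . n], [C' → . C], [Y → . id + x], [Y → . id +] }  — shift
  I1: { [C → + . + x] }  — shift
  I2: { [C' → C .] }  — accept
  I3: { [C → Y . Y n], [Y → . id + x], [Y → . id +] }  — shift
  I4: { [Y → id . + x], [Y → id . +] }  — shift
  I5: { [C → n .] }  — reduce
  I6: { [Y → id + . x], [Y → id + .] }  — shift, reduce
  I7: { [Y → id + x .] }  — reduce
  I8: { [C → Y Y . n] }  — shift
  I9: { [C → Y Y n .] }  — reduce
  I10: { [C → + + . x] }  — shift
  I11: { [C → + + x .] }  — reduce

I6 contains reduce item [Y → id + .] and shift item [Y → id + . x] — shift-reduce conflict.

Answer: Yes — I6: [Y → id + .] vs [Y → id + . x]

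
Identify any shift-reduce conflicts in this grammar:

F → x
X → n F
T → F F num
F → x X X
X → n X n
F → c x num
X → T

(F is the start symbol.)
A shift-reduce conflict occurs when an LR(0) state has both:
  - a complete (reduce) item [A → α .] (dot at the end), and
  - a shift item [B → β . c γ] (dot before a terminal).

Augment with F' → F and build the canonical LR(0) collection (I0 = CLOSURE({[F' → . F]}), then GOTO on every symbol after a dot until no new states appear). It has 16 states:
  I0: { [F → . c x num], [F → . x X X], [F → . x], [F' → . F] }  — shift
  I1: { [F' → F .] }  — accept
  I2: { [F → c . x num] }  — shift
  I3: { [F → . c x num], [F → . x X X], [F → . x], [F → x . X X], [F → x .], [T → . F F num], [X → . T], [X → . n F], [X → . n X n] }  — shift, reduce
  I4: { [F → . c x num], [F → . x X X], [F → . x], [T → F . F num] }  — shift
  I5: { [X → T .] }  — reduce
  I6: { [F → . c x num], [F → . x X X], [F → . x], [F → x X . X], [T → . F F num], [X → . T], [X → . n F], [X → . n X n] }  — shift
  I7: { [F → . c x num], [F → . x X X], [F → . x], [T → . F F num], [X → . T], [X → . n F], [X → . n X n], [X → n . F], [X → n . X n] }  — shift
  I8: { [F → . c x num], [F → . x X X], [F → . x], [T → F . F num], [X → n F .] }  — shift, reduce
  I9: { [X → n X . n] }  — shift
  I10: { [X → n X n .] }  — reduce
  I11: { [T → F F . num] }  — shift
  I12: { [T → F F num .] }  — reduce
  I13: { [F → x X X .] }  — reduce
  I14: { [F → c x . num] }  — shift
  I15: { [F → c x num .] }  — reduce

I3 contains reduce item [F → x .] and shift items [F → . c x num], [F → . x], [F → . x X X], [X → . n F], [X → . n X n] — shift-reduce conflict.
I8 contains reduce item [X → n F .] and shift items [F → . c x num], [F → . x], [F → . x X X] — shift-reduce conflict.

Answer: Yes — I3: [F → x .] vs [F → . c x num]; I8: [X → n F .] vs [F → . c x num]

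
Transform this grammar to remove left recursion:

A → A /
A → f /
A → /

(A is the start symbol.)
A → f / A'
A → / A'
A' → / A'
A' → ε

A is directly left-recursive. The standard transformation for
  A → A α₁ | ... | A α_m | β₁ | ... | β_n
is
  A  → β₁ A' | ... | β_n A'
  A' → α₁ A' | ... | α_m A' | ε

A → f / becomes A → f / A'
A → / becomes A → / A'
A → A / becomes A' → / A'
Add A' → ε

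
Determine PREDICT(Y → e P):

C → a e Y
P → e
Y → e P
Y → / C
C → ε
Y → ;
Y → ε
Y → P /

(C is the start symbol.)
{ 'e' }

PREDICT(Y → e P) = (FIRST(RHS) \ {ε}) ∪ (FOLLOW(Y) if ε ∈ FIRST(RHS), i.e. RHS ⇒* ε)
FIRST(e P) = { 'e' }
ε ∉ FIRST(e P), so FOLLOW(Y) is not added.
PREDICT(Y → e P) = { 'e' }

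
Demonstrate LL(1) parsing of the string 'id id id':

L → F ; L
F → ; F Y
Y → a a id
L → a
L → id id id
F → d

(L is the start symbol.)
LL(1) parsing maintains a stack (initially the start symbol over $) and the input. At each step: if the stack top is a terminal, match it against the current input token; if it is a non-terminal N, replace it with the RHS of M[N, lookahead] (the unique production whose predict set contains the lookahead).

Stack is shown with the top on the left.

Stack       Input       Action
------------------------------
L $         id id id $  output L → id id id
id id id $  id id id $  match 'id'
id id $     id id $     match 'id'
id $        id $        match 'id'
$           $           accept

The string is accepted.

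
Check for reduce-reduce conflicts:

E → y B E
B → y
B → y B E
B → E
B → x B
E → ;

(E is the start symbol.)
Augment with E' → E and build the canonical LR(0) collection (I0 = CLOSURE({[E' → . E]}), then GOTO on every symbol after a dot until no new states appear). It has 12 states:
  I0: { [E → . ;], [E → . y B E], [E' → . E] }  — shift
  I1: { [E → ; .] }  — reduce
  I2: { [E' → E .] }  — accept
  I3: { [B → . E], [B → . x B], [B → . y B E], [B → . y], [E → . ;], [E → . y B E], [E → y . B E] }  — shift
  I4: { [E → . ;], [E → . y B E], [E → y B . E] }  — shift
  I5: { [B → E .] }  — reduce
  I6: { [B → . E], [B → . x B], [B → . y B E], [B → . y], [B → x . B], [E → . ;], [E → . y B E] }  — shift
  I7: { [B → . E], [B → . x B], [B → . y B E], [B → . y], [B → y . B E], [B → y .], [E → . ;], [E → . y B E], [E → y . B E] }  — shift, reduce
  I8: { [B → y B . E], [E → . ;], [E → . y B E], [E → y B . E] }  — shift
  I9: { [B → y B E .], [E → y B E .] }  — 2 reduces
  I10: { [B → x B .] }  — reduce
  I11: { [E → y B E .] }  — reduce

I9 contains complete items [B → y B E .], [E → y B E .] — reduce-reduce conflict.

Answer: Yes — I9: [B → y B E .] vs [E → y B E .]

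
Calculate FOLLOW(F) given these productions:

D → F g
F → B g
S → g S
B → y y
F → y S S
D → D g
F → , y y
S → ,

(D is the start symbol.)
To compute FOLLOW(F), find every occurrence of F on a right-hand side N → α F β: add FIRST(β) \ {ε}, and if β is empty or nullable also add FOLLOW(N). Iterate to a fixed point.

In D → F g: F is followed by g, add FIRST(g) \ {ε} = { 'g' }

Taking the union: FOLLOW(F) = { 'g' }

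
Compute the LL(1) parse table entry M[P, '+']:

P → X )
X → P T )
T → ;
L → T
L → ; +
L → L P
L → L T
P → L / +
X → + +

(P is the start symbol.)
P → X )

To find M[P, '+'], we find productions for P where '+' is in the predict set (PREDICT(N → α) = (FIRST(α) \ {ε}) ∪ (FOLLOW(N) if α ⇒* ε)).

Relevant sets:
  FIRST(X) = { '+', ';' }
  FIRST(L) = { ';' }

P → X ): PREDICT = { '+', ';' }
  '+' is in predict set, so this production goes in M[P, '+']
P → L / +: PREDICT = { ';' }

M[P, '+'] = P → X )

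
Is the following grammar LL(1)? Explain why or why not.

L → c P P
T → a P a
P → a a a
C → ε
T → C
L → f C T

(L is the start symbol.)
A grammar is LL(1) if for each non-terminal N with multiple productions, the predict sets of those productions are pairwise disjoint, where PREDICT(N → α) = (FIRST(α) \ {ε}) ∪ (FOLLOW(N) if α ⇒* ε).

Relevant sets:
  FIRST(C) = { ε }
  FOLLOW(T) = { $ }

For L:
  PREDICT(L → c P P) = { 'c' }
  PREDICT(L → f C T) = { 'f' }
For T:
  PREDICT(T → a P a) = { 'a' }
  PREDICT(T → C) = { $ }
P, C have a single production, so nothing to check there.

All predict sets are disjoint. The grammar IS LL(1).

Answer: Yes, the grammar is LL(1).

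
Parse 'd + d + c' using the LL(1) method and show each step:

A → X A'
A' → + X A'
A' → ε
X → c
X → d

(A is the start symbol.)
Stack is shown with the top on the left.

Stack     Input        Action
-----------------------------
A $       d + d + c $  output A → X A'
X A' $    d + d + c $  output X → d
d A' $    d + d + c $  match 'd'
A' $      + d + c $    output A' → + X A'
+ X A' $  + d + c $    match '+'
X A' $    d + c $      output X → d
d A' $    d + c $      match 'd'
A' $      + c $        output A' → + X A'
+ X A' $  + c $        match '+'
X A' $    c $          output X → c
c A' $    c $          match 'c'
A' $      $            output A' → ε
$         $            accept

The string is accepted.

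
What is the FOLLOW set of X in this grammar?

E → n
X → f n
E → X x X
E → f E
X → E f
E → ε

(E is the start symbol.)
{ $, 'f', 'x' }

To compute FOLLOW(X), find every occurrence of X on a right-hand side N → α X β: add FIRST(β) \ {ε}, and if β is empty or nullable also add FOLLOW(N). Iterate to a fixed point.

In E → X x X: X is followed by x X, add FIRST(x X) \ {ε} = { 'x' }
In E → X x X: X is at the end, add FOLLOW(E)

The FOLLOW sets referred to above (computed the same way, to a fixed point):
  FOLLOW(E) = { $, 'f' }

Taking the union: FOLLOW(X) = { $, 'f', 'x' }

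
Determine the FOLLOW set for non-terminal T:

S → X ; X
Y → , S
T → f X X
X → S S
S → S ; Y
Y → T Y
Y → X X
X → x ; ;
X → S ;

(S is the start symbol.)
To compute FOLLOW(T), find every occurrence of T on a right-hand side N → α T β: add FIRST(β) \ {ε}, and if β is empty or nullable also add FOLLOW(N). Iterate to a fixed point.

In Y → T Y: T is followed by Y, add FIRST(Y) \ {ε} = { ',', 'f', 'x' }

Taking the union: FOLLOW(T) = { ',', 'f', 'x' }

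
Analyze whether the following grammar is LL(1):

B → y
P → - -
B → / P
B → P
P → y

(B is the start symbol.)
No. Predict set conflict for B: { 'y' }

A grammar is LL(1) if for each non-terminal N with multiple productions, the predict sets of those productions are pairwise disjoint, where PREDICT(N → α) = (FIRST(α) \ {ε}) ∪ (FOLLOW(N) if α ⇒* ε).

Relevant sets:
  FIRST(P) = { '-', 'y' }

For B:
  PREDICT(B → y) = { 'y' }
  PREDICT(B → '/' P) = { '/' }
  PREDICT(B → P) = { '-', 'y' }
For P:
  PREDICT(P → '-' '-') = { '-' }
  PREDICT(P → y) = { 'y' }

Conflict found: Predict set conflict for B: { 'y' }
The grammar is NOT LL(1).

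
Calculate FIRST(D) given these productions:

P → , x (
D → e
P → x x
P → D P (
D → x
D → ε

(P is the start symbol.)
{ 'e', 'x', ε }

From D → e:
  - e is a terminal: add 'e' and stop
From D → x:
  - x is a terminal: add 'x' and stop
From D → ε:
  - ε-production, so ε ∈ FIRST(D)

Collecting: FIRST(D) = { 'e', 'x', ε }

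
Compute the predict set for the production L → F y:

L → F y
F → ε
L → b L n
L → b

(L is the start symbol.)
PREDICT(L → F y) = (FIRST(RHS) \ {ε}) ∪ (FOLLOW(L) if ε ∈ FIRST(RHS), i.e. RHS ⇒* ε)
FIRST(F) = { ε }
FIRST(F y) = { 'y' }
ε ∉ FIRST(F y), so FOLLOW(L) is not added.
PREDICT(L → F y) = { 'y' }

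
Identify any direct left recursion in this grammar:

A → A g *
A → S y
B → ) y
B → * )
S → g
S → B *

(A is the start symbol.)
Yes, A is left-recursive

A → A g *: LEFT RECURSIVE (starts with A)
A → S y: starts with S
B → ) y: starts with ')'
B → * ): starts with '*'
S → g: starts with g
S → B *: starts with B

The grammar has direct left recursion on: A.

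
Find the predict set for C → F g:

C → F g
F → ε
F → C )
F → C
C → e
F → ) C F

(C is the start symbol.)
{ ')', 'e', 'g' }

PREDICT(C → F g) = (FIRST(RHS) \ {ε}) ∪ (FOLLOW(C) if ε ∈ FIRST(RHS), i.e. RHS ⇒* ε)
FIRST(F) = { ')', 'e', 'g', ε }
FIRST(F g) = { ')', 'e', 'g' }
ε ∉ FIRST(F g), so FOLLOW(C) is not added.
PREDICT(C → F g) = { ')', 'e', 'g' }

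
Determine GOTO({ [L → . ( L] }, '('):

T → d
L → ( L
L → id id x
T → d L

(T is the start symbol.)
{ [L → ( . L], [L → . ( L], [L → . id id x] }

GOTO(I, '(') = CLOSURE({ [A → αX.β] : [A → α.Xβ] ∈ I, X = '(' })

Items with dot before '(', with the dot advanced:
  [L → . ( L] → [L → ( . L]
Closure of the advanced items:
  [L → ( . L] has the dot before L: add [L → . ( L], [L → . id id x]

GOTO = { [L → ( . L], [L → . ( L], [L → . id id x] }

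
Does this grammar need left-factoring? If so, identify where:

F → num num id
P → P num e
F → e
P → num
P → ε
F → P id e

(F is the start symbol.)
Left-factoring is needed when two productions for the same non-terminal
share a common prefix on the right-hand side.

Productions for F:
  F → num num id
  F → e
  F → P id e
Productions for P:
  P → P num e
  P → num
  P → ε

No common prefixes found.

Answer: No, left-factoring is not needed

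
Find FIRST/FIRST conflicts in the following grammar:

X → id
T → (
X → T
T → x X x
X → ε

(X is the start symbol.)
No FIRST/FIRST conflicts.

A FIRST/FIRST conflict occurs when two productions N → α and N → β for the same non-terminal have FIRST(α) ∩ FIRST(β) ≠ ∅ (with ε ∈ FIRST of a nullable right-hand side, so two nullable alternatives also conflict).

FIRST sets of the non-terminals at (or reachable through a nullable prefix from) the front of some alternative:
  FIRST(T) = { '(', 'x' }

Productions for X:
  X → id: FIRST = { 'id' }
  X → T: FIRST = { '(', 'x' }
  X → ε: FIRST = { ε }
Productions for T:
  T → (: FIRST = { '(' }
  T → x X x: FIRST = { 'x' }

All alternatives of each non-terminal have pairwise disjoint FIRST sets.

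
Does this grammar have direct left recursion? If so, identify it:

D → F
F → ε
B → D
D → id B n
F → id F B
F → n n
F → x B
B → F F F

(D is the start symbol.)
Direct left recursion occurs when N → N α for some non-terminal N (the right-hand side begins with the left-hand side itself).

D → F: starts with F
F → ε: starts with ε
B → D: starts with D
D → id B n: starts with id
F → id F B: starts with id
F → n n: starts with n
F → x B: starts with x
B → F F F: starts with F

No direct left recursion found.

Answer: No direct left recursion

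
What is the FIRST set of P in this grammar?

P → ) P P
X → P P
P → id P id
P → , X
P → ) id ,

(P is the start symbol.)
To compute FIRST(P), examine every production with P on the left-hand side, reading each right-hand side left to right until a non-nullable symbol is reached.

From P → ) P P:
  - ')' is a terminal: add ')' and stop
From P → id P id:
  - id is a terminal: add 'id' and stop
From P → , X:
  - ',' is a terminal: add ',' and stop
From P → ) id ,:
  - ')' is a terminal: add ')' and stop

Collecting: FIRST(P) = { ')', ',', 'id' }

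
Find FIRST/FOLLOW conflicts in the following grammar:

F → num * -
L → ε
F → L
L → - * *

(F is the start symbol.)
A FIRST/FOLLOW conflict occurs when a non-terminal N has a nullable alternative N → β (β ⇒* ε) and another alternative N → α with FIRST(α) ∩ FOLLOW(N) ≠ ∅: on such a lookahead the parser cannot decide between expanding α and letting N vanish via β.

Nullable non-terminals: F, L.
FIRST sets used below: FIRST(L) = { '-', ε }

F: nullable alternative(s) F → L; FOLLOW(F) = { $ }
  F → num * -: FIRST \ {ε} = { 'num' } — disjoint from FOLLOW(F)
  F → L: FIRST \ {ε} = { '-' } — this is the only nullable alternative, skip

L: nullable alternative(s) L → ε; FOLLOW(L) = { $ }
  L → ε: FIRST \ {ε} = { } — this is the only nullable alternative, skip
  L → - * *: FIRST \ {ε} = { '-' } — disjoint from FOLLOW(L)

No FIRST/FOLLOW conflicts found.

Answer: No FIRST/FOLLOW conflicts.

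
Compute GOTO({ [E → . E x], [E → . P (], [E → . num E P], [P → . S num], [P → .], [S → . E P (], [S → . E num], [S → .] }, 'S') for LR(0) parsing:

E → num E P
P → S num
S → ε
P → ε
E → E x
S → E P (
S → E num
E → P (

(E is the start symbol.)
GOTO(I, 'S') = CLOSURE({ [A → αX.β] : [A → α.Xβ] ∈ I, X = 'S' })

Items with dot before 'S', with the dot advanced:
  [P → . S num] → [P → S . num]
Closure adds nothing (no advanced item has the dot before a non-terminal).

GOTO = { [P → S . num] }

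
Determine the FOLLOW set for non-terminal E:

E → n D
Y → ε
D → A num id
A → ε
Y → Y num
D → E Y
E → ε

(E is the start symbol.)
E is the start symbol, so $ ∈ FOLLOW(E).
In D → E Y: E is followed by Y, add FIRST(Y) \ {ε} = { 'num' }
  Y is nullable, so also add FOLLOW(D)

The FOLLOW sets referred to above (computed the same way, to a fixed point):
  FOLLOW(D) = { $, 'num' }

Taking the union: FOLLOW(E) = { $, 'num' }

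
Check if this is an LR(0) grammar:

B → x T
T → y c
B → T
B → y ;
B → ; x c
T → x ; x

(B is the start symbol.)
Yes, the grammar is LR(0)

Augment with B' → B and build the canonical LR(0) collection (I0 = CLOSURE({[B' → . B]}), then GOTO on every symbol after a dot until no new states appear). It has 15 states:
  I0: { [B → . ; x c], [B → . T], [B → . x T], [B → . y ;], [B' → . B], [T → . x ; x], [T → . y c] }  — shift
  I1: { [B → ; . x c] }  — shift
  I2: { [B' → B .] }  — accept
  I3: { [B → T .] }  — reduce
  I4: { [B → x . T], [T → . x ; x], [T → . y c], [T → x . ; x] }  — shift
  I5: { [B → y . ;], [T → y . c] }  — shift
  I6: { [B → y ; .] }  — reduce
  I7: { [T → y c .] }  — reduce
  I8: { [T → x ; . x] }  — shift
  I9: { [B → x T .] }  — reduce
  I10: { [T → x . ; x] }  — shift
  I11: { [T → y . c] }  — shift
  I12: { [T → x ; x .] }  — reduce
  I13: { [B → ; x . c] }  — shift
  I14: { [B → ; x c .] }  — reduce

Every state is either a pure shift/goto state or contains exactly one complete item and nothing to shift — no conflicts. The grammar is LR(0).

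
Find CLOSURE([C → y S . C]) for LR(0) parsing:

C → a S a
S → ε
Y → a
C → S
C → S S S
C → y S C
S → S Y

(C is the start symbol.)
{ [C → . S S S], [C → . S], [C → . a S a], [C → . y S C], [C → y S . C], [S → . S Y], [S → .] }

To compute CLOSURE, for each item [A → α.Bβ] where B is a non-terminal, add [B → .γ] for all productions B → γ; repeat for the newly added items until nothing changes.

Start with: [C → y S . C]
  [C → y S . C] has the dot before C: add [C → . a S a], [C → . S], [C → . S S S], [C → . y S C]
  [C → . S] has the dot before S: add [S → .], [S → . S Y]
No further items can be added.

CLOSURE = { [C → . S S S], [C → . S], [C → . a S a], [C → . y S C], [C → y S . C], [S → . S Y], [S → .] }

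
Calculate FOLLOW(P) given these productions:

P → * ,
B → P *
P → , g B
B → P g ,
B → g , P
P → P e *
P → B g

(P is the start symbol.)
{ $, '*', 'e', 'g' }

To compute FOLLOW(P), find every occurrence of P on a right-hand side N → α P β: add FIRST(β) \ {ε}, and if β is empty or nullable also add FOLLOW(N). Iterate to a fixed point.

P is the start symbol, so $ ∈ FOLLOW(P).
In B → P *: P is followed by '*', add FIRST('*') \ {ε} = { '*' }
In B → P g ,: P is followed by g ',', add FIRST(g ',') \ {ε} = { 'g' }
In B → g , P: P is at the end, add FOLLOW(B)
In P → P e *: P is followed by e '*', add FIRST(e '*') \ {ε} = { 'e' }

The FOLLOW sets referred to above (computed the same way, to a fixed point):
  FOLLOW(B) = { $, '*', 'e', 'g' }

Taking the union: FOLLOW(P) = { $, '*', 'e', 'g' }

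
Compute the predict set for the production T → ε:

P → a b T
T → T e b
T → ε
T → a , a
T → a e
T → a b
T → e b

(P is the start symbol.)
PREDICT(T → ε) = (FIRST(RHS) \ {ε}) ∪ (FOLLOW(T) if ε ∈ FIRST(RHS), i.e. RHS ⇒* ε)
The right-hand side is ε (FIRST(ε) = { ε }), so the predict set is FOLLOW(T) = { $, 'e' }
PREDICT(T → ε) = { $, 'e' }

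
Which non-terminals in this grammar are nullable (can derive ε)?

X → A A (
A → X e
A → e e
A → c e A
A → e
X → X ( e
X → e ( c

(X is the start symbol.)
None

A non-terminal is nullable if it can derive ε (the empty string): either it has an ε-production, or it has a production whose right-hand side consists entirely of nullable non-terminals.

There are no ε-productions, so no non-terminal can derive ε.
No non-terminals are nullable.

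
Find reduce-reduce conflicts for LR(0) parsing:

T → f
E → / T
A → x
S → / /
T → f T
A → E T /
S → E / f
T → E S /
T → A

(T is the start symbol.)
A reduce-reduce conflict occurs when an LR(0) state has two complete items [A → α .] and [B → β .] — both call for a reduction, and with no lookahead the parser cannot choose between them.

Augment with T' → T and build the canonical LR(0) collection (I0 = CLOSURE({[T' → . T]}), then GOTO on every symbol after a dot until no new states appear). It has 18 states:
  I0: { [A → . E T /], [A → . x], [E → . / T], [T → . A], [T → . E S /], [T → . f T], [T → . f], [T' → . T] }  — shift
  I1: { [A → . E T /], [A → . x], [E → . / T], [E → / . T], [T → . A], [T → . E S /], [T → . f T], [T → . f] }  — shift
  I2: { [T → A .] }  — reduce
  I3: { [A → . E T /], [A → . x], [A → E . T /], [E → . / T], [S → . / /], [S → . E / f], [T → . A], [T → . E S /], [T → . f T], [T → . f], [T → E . S /] }  — shift
  I4: { [T' → T .] }  — accept
  I5: { [A → . E T /], [A → . x], [E → . / T], [T → . A], [T → . E S /], [T → . f T], [T → . f], [T → f . T], [T → f .] }  — shift, reduce
  I6: { [A → x .] }  — reduce
  I7: { [T → f T .] }  — reduce
  I8: { [A → . E T /], [A → . x], [E → . / T], [E → / . T], [S → / . /], [T → . A], [T → . E S /], [T → . f T], [T → . f] }  — shift
  I9: { [A → . E T /], [A → . x], [A → E . T /], [E → . / T], [S → . / /], [S → . E / f], [S → E . / f], [T → . A], [T → . E S /], [T → . f T], [T → . f], [T → E . S /] }  — shift
  I10: { [T → E S . /] }  — shift
  I11: { [A → E T . /] }  — shift
  I12: { [A → E T / .] }  — reduce
  I13: { [T → E S / .] }  — reduce
  I14: { [A → . E T /], [A → . x], [E → . / T], [E → / . T], [S → / . /], [S → E / . f], [T → . A], [T → . E S /], [T → . f T], [T → . f] }  — shift
  I15: { [A → . E T /], [A → . x], [E → . / T], [E → / . T], [S → / / .], [T → . A], [T → . E S /], [T → . f T], [T → . f] }  — shift, reduce
  I16: { [E → / T .] }  — reduce
  I17: { [A → . E T /], [A → . x], [E → . / T], [S → E / f .], [T → . A], [T → . E S /], [T → . f T], [T → . f], [T → f . T], [T → f .] }  — shift, 2 reduces

I17 contains complete items [S → E / f .], [T → f .] — reduce-reduce conflict.

Answer: Yes — I17: [S → E / f .] vs [T → f .]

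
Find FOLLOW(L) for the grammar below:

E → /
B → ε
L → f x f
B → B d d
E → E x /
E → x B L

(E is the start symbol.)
{ $, 'x' }

To compute FOLLOW(L), find every occurrence of L on a right-hand side N → α L β: add FIRST(β) \ {ε}, and if β is empty or nullable also add FOLLOW(N). Iterate to a fixed point.

In E → x B L: L is at the end, add FOLLOW(E)

The FOLLOW sets referred to above (computed the same way, to a fixed point):
  FOLLOW(E) = { $, 'x' }

Taking the union: FOLLOW(L) = { $, 'x' }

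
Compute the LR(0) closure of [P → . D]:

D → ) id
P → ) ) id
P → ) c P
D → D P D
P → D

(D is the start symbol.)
{ [D → . ) id], [D → . D P D], [P → . D] }

To compute CLOSURE, for each item [A → α.Bβ] where B is a non-terminal, add [B → .γ] for all productions B → γ; repeat for the newly added items until nothing changes.

Start with: [P → . D]
  [P → . D] has the dot before D: add [D → . ) id], [D → . D P D]
No further items can be added.

CLOSURE = { [D → . ) id], [D → . D P D], [P → . D] }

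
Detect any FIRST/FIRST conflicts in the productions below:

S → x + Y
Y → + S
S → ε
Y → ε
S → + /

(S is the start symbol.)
Productions for S:
  S → x + Y: FIRST = { 'x' }
  S → ε: FIRST = { ε }
  S → + /: FIRST = { '+' }
Productions for Y:
  Y → + S: FIRST = { '+' }
  Y → ε: FIRST = { ε }

All alternatives of each non-terminal have pairwise disjoint FIRST sets.

Answer: No FIRST/FIRST conflicts.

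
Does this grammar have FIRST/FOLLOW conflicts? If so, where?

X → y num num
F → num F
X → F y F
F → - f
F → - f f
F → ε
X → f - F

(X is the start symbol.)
No FIRST/FOLLOW conflicts.

A FIRST/FOLLOW conflict occurs when a non-terminal N has a nullable alternative N → β (β ⇒* ε) and another alternative N → α with FIRST(α) ∩ FOLLOW(N) ≠ ∅: on such a lookahead the parser cannot decide between expanding α and letting N vanish via β.

Nullable non-terminals: F.

F: nullable alternative(s) F → ε; FOLLOW(F) = { $, 'y' }
  F → num F: FIRST \ {ε} = { 'num' } — disjoint from FOLLOW(F)
  F → - f: FIRST \ {ε} = { '-' } — disjoint from FOLLOW(F)
  F → - f f: FIRST \ {ε} = { '-' } — disjoint from FOLLOW(F)
  F → ε: FIRST \ {ε} = { } — this is the only nullable alternative, skip

X has no nullable alternative, so no FIRST/FOLLOW check is needed there.

No FIRST/FOLLOW conflicts found.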